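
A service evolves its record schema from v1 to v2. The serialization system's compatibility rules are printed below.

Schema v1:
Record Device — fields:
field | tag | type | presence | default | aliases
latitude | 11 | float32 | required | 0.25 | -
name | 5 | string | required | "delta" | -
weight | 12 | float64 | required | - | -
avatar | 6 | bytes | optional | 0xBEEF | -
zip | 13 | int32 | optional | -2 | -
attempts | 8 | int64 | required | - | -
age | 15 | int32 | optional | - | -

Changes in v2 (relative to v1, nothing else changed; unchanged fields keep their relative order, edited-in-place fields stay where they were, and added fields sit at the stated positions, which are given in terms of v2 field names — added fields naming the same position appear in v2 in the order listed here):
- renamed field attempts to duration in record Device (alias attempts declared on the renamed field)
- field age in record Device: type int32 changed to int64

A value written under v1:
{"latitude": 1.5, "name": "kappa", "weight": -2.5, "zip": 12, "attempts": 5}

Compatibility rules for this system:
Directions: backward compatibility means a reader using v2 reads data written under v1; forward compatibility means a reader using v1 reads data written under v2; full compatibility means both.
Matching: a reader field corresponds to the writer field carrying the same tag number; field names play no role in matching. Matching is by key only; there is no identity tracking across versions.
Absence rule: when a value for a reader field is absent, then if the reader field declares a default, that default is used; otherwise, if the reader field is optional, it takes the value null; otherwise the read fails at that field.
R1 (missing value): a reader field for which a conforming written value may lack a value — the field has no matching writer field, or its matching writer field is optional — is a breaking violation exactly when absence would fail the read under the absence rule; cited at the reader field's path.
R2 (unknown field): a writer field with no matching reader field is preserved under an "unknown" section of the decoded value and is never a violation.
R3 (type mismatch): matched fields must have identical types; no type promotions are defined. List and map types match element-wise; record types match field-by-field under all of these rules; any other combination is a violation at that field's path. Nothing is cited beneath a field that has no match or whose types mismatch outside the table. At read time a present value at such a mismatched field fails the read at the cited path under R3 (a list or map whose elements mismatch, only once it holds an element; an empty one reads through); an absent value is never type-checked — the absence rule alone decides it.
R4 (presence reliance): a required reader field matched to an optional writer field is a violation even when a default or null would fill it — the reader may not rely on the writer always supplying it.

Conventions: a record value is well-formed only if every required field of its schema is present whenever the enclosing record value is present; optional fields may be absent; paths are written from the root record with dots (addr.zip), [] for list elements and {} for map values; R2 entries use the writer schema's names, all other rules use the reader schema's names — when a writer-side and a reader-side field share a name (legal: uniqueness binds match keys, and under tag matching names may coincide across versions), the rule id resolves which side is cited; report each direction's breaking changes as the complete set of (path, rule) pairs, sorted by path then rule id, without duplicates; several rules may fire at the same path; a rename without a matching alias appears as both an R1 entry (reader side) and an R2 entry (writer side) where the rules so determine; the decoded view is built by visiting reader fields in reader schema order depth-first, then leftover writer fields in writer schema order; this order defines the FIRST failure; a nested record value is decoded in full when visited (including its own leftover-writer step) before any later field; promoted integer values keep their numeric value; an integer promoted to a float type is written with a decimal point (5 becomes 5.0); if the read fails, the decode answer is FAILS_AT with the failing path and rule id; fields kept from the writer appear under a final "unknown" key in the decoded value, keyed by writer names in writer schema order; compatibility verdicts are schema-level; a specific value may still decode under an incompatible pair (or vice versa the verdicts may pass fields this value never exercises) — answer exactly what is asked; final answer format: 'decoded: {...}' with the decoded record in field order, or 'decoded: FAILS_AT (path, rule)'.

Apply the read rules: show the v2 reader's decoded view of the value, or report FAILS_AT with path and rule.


decoded: {"latitude": 1.5, "name": "kappa", "weight": -2.5, "avatar": 0xBEEF, "zip": 12, "duration": 5, "age": null}

the writer's type comes first in each Device pair
decode walk for Device under reader schema v2:
  latitude := 1.5
  name := "kappa"
  weight := -2.5
  avatar := 0xBEEF (no value, default fills)
  zip := 12
  duration := 5 (from writer attempts)
  age := null (not supplied -> null)
  => decoded: {"latitude": 1.5, "name": "kappa", "weight": -2.5, "avatar": 0xBEEF, "zip": 12, "duration": 5, "age": null}
checking off the Device differences that do not matter here:
  field age in record Device: type int32 changed to int64 -> changes Device's schema-level verdicts only — the decode of this value is the same


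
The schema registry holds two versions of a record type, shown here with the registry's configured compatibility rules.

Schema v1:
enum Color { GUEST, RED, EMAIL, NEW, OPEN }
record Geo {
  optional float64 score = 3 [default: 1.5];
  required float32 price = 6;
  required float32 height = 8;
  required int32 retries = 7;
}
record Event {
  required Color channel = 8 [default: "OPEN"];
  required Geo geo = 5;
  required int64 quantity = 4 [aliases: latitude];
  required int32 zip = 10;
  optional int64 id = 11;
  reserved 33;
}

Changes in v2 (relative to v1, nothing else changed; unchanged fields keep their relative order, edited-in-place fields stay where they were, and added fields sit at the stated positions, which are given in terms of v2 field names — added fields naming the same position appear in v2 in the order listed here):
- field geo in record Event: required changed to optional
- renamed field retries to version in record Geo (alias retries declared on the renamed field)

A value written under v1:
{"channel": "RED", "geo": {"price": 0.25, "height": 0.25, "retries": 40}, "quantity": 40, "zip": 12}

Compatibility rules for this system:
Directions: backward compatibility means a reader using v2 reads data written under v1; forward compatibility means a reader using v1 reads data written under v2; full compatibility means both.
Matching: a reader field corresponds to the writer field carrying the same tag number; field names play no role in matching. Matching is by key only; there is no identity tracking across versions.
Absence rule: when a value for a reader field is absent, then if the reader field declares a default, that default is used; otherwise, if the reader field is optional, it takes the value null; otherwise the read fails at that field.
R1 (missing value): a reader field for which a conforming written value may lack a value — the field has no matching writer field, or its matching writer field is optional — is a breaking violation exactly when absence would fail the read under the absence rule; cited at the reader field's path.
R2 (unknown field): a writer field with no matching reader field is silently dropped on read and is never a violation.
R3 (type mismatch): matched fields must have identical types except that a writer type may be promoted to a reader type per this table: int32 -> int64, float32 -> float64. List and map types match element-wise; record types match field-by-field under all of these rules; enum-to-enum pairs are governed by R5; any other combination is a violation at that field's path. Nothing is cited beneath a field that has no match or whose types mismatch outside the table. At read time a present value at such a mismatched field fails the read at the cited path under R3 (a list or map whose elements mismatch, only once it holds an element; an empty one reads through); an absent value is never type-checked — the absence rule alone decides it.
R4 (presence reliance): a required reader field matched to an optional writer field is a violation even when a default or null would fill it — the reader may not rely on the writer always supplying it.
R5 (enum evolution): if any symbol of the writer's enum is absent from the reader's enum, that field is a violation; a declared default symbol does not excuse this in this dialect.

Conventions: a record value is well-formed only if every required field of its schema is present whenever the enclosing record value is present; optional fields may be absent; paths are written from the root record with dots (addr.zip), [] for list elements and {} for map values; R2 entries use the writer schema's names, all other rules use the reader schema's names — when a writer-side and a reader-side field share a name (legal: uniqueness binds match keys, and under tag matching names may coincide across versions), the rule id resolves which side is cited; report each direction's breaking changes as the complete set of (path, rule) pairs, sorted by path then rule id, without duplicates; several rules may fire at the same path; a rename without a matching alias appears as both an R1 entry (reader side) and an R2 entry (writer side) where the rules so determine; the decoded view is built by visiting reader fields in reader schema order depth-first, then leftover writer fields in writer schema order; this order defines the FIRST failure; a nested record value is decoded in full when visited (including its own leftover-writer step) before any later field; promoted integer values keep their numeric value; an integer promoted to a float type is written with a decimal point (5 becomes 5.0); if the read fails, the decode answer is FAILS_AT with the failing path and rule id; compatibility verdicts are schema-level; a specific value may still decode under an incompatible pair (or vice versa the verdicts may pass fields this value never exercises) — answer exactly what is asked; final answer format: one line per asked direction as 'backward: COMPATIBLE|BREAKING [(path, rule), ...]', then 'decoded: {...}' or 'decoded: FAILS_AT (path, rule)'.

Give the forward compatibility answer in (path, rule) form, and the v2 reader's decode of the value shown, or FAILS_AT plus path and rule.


forward: BREAKING [(geo, R1), (geo, R4)]; decoded: {"channel": "RED", "geo": {"score": 1.5, "price": 0.25, "height": 0.25, "version": 40}, "quantity": 40, "zip": 12, "id": null}

in Event below, arrows point writer -> reader
forward for Event (reader v1, writer v2):
  channel: Color -> Color, writer required; from channel
  geo: Geo -> Geo, writer optional; from geo
  quantity: int64 -> int64, writer required; from quantity
  zip: int32 -> int32, writer required; from zip
  id: int64 -> int64, writer optional; from id
  geo.score: float64 -> float64, writer optional; from geo.score
  geo.price: float32 -> float32, writer required; from geo.price
  geo.height: float32 -> float32, writer required; from geo.height
  geo.retries: int32 -> int32, writer required; from geo.version
  violation R1 at geo
  violation R4 at geo
  forward on Event therefore BREAKING (2)
decoding the Event value with the v2 reader:
  channel := "RED"
  geo.score := 1.5 (absent -> default)
  geo.price := 0.25
  geo.height := 0.25
  geo.version := 40 (from writer retries)
  quantity := 40
  zip := 12
  id := null (absent, optional -> null)
  => decoded: {"channel": "RED", "geo": {"score": 1.5, "price": 0.25, "height": 0.25, "version": 40}, "quantity": 40, "zip": 12, "id": null}


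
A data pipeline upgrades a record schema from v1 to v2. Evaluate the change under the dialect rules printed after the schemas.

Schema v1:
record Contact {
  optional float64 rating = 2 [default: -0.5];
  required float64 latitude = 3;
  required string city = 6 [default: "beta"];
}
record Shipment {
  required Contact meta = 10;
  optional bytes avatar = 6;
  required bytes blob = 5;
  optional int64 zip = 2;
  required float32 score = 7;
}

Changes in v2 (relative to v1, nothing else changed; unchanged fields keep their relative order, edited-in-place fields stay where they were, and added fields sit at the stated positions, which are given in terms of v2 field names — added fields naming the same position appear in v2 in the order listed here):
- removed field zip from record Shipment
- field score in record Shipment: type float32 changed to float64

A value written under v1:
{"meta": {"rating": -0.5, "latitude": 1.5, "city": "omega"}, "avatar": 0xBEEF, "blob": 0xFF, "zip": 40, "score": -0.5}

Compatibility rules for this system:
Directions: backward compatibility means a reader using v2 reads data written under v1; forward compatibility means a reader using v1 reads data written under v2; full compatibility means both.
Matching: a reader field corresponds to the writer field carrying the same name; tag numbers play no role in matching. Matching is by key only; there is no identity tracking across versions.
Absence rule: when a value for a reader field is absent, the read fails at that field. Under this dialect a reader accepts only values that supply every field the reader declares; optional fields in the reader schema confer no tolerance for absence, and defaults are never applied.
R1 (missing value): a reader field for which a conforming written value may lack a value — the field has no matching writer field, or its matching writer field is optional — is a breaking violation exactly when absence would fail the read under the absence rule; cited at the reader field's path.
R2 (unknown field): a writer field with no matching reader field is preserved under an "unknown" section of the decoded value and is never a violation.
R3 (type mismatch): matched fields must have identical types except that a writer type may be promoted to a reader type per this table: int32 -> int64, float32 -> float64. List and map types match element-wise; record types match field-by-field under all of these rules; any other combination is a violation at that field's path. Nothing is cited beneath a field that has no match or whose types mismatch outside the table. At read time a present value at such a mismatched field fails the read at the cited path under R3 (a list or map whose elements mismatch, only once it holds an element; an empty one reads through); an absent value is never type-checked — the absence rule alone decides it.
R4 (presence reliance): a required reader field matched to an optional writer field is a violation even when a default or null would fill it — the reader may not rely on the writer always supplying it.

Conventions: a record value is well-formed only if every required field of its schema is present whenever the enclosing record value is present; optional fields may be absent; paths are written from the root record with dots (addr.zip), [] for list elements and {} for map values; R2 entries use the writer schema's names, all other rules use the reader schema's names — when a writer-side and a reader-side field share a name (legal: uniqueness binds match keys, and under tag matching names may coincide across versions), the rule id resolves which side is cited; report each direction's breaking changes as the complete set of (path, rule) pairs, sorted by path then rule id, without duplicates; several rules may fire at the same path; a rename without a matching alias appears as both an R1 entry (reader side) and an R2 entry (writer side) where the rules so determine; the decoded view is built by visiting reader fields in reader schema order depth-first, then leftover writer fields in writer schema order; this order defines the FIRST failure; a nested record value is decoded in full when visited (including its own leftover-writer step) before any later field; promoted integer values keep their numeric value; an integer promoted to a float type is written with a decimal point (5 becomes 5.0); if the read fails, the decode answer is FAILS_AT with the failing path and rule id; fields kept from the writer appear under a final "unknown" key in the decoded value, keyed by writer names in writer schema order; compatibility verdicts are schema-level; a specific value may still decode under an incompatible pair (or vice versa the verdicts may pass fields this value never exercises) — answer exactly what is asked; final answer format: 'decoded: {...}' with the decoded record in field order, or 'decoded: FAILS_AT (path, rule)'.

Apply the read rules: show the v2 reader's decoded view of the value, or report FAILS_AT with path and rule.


in Shipment below, arrows point writer -> reader
decode walk for Shipment under reader schema v2:
  meta.rating := -0.5
  meta.latitude := 1.5
  meta.city := "omega"
  avatar := 0xBEEF
  blob := 0xFF
  score := -0.5 (float32 -> float64)
  writer zip: kept under "unknown"
  => decoded: {"meta": {"rating": -0.5, "latitude": 1.5, "city": "omega"}, "avatar": 0xBEEF, "blob": 0xFF, "score": -0.5, "unknown": {"zip": 40}}
the rest of the Shipment diff is inert for this question:
  field score in record Shipment: type float32 changed to float64 -> a verdict-level change on Shipment — the shown value reads the same

decoded: {"meta": {"rating": -0.5, "latitude": 1.5, "city": "omega"}, "avatar": 0xBEEF, "blob": 0xFF, "score": -0.5, "unknown": {"zip": 40}}


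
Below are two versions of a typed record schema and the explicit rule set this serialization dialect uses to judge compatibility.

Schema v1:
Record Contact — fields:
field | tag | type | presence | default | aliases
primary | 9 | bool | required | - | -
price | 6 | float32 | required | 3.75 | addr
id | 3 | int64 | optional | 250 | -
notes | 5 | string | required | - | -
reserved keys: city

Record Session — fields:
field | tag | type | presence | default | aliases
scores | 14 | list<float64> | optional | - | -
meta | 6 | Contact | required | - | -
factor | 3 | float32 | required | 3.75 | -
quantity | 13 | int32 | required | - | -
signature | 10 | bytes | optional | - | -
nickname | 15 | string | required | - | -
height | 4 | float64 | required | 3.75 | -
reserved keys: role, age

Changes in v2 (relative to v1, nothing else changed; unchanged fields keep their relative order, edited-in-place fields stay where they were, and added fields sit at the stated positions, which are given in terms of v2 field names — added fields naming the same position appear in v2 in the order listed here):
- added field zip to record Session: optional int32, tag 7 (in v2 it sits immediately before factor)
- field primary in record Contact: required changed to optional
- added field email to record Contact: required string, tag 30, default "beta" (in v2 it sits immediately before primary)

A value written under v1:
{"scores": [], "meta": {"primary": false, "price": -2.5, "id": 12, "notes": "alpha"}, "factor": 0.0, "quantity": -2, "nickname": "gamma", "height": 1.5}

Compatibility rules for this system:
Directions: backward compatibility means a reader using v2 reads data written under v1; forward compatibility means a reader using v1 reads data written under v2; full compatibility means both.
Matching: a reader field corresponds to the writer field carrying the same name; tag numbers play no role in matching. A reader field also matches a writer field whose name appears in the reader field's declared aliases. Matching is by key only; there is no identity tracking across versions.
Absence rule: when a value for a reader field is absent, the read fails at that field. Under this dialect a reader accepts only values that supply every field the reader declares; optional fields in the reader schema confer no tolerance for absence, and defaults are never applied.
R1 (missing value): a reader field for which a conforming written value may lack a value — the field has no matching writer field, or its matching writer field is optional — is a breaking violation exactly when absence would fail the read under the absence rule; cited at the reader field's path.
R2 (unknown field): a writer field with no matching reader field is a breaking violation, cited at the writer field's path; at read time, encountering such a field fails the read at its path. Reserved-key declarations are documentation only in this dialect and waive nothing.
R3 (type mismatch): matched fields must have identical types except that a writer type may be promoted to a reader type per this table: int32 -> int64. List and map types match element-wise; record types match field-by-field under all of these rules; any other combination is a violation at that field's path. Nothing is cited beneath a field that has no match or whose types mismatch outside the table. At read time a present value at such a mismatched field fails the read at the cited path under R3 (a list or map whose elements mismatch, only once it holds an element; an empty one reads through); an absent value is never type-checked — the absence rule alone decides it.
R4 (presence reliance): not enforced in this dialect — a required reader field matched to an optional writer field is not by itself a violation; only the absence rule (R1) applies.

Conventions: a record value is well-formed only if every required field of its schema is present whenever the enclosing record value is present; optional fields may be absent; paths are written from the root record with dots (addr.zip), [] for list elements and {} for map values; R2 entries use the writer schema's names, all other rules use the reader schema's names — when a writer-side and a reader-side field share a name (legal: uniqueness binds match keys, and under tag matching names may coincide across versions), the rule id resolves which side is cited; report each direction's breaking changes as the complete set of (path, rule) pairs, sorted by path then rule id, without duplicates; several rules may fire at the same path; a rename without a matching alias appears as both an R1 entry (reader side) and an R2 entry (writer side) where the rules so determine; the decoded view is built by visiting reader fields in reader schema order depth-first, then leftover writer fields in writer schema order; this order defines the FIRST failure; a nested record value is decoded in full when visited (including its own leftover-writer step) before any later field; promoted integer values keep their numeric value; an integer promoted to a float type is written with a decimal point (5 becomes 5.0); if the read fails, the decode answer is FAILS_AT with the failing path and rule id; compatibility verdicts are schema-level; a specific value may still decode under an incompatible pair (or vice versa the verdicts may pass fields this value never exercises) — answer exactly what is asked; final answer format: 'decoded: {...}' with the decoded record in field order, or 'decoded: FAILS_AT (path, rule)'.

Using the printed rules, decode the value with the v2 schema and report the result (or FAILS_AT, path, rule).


decoded: FAILS_AT (meta.email, R1)

arrows below run writer -> reader for Session
decode walk for Session under reader schema v2:
  scores := []
  read fails at meta.email under R1 (no fill)
  => FAILS_AT (meta.email, R1)
remaining Session differences; none change what is asked:
  field primary in record Contact: required changed to optional -> changes Session's schema-level verdicts only — the decode of this value is the same
  added field zip to record Session: optional int32, tag 7 (in v2 it sits immediately before factor) -> changes Session's schema-level verdicts only — the decode of this value is the same


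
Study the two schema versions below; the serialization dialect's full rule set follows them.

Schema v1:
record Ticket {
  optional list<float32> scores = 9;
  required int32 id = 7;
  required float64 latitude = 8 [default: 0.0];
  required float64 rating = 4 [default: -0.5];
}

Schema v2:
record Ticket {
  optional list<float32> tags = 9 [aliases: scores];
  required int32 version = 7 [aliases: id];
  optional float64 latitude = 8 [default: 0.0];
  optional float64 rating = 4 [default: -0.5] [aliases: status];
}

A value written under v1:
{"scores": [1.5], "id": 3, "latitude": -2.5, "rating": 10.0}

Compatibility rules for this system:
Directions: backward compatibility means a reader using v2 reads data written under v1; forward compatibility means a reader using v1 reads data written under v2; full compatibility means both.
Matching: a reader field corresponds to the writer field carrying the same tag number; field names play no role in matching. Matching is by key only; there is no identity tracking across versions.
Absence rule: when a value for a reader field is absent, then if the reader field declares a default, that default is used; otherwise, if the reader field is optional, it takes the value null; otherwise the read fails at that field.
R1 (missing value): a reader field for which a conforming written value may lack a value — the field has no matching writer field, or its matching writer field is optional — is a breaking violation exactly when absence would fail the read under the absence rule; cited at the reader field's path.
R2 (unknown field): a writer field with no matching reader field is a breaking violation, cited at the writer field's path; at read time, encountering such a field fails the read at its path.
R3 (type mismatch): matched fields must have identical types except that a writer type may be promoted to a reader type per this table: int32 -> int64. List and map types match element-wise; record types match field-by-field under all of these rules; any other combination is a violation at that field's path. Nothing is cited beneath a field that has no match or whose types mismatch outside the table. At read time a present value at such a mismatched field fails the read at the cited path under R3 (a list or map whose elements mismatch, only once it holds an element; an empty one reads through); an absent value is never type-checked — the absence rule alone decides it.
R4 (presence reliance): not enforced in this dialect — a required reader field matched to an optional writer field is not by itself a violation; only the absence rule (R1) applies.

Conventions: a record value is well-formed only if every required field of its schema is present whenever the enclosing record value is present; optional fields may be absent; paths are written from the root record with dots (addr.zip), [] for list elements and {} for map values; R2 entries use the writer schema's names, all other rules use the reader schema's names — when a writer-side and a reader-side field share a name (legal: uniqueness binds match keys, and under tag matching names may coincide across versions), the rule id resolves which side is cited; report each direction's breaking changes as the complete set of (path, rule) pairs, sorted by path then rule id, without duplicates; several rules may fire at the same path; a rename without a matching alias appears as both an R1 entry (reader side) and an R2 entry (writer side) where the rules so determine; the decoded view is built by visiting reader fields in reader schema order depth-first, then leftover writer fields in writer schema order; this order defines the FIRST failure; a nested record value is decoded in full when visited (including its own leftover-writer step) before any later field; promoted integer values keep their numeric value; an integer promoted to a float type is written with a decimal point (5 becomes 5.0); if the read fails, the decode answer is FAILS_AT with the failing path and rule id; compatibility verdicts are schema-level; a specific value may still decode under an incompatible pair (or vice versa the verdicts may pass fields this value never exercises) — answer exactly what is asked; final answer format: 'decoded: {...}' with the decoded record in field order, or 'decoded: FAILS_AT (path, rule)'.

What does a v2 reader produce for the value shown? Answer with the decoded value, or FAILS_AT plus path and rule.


decoded: {"tags": [1.5], "version": 3, "latitude": -2.5, "rating": 10.0}

in Ticket below, arrows point writer -> reader
decode (reader v2):
  tags := [1.5] (from writer scores)
  version := 3 (from writer id)
  latitude := -2.5
  rating := 10.0
  => decoded: {"tags": [1.5], "version": 3, "latitude": -2.5, "rating": 10.0}
remaining Ticket differences; none change what is asked:
  field rating in record Ticket: required changed to optional -> triggers nothing under the printed rules; the Ticket answer is the same either way
  field latitude in record Ticket: required changed to optional -> triggers nothing under the printed rules; the Ticket answer is the same either way


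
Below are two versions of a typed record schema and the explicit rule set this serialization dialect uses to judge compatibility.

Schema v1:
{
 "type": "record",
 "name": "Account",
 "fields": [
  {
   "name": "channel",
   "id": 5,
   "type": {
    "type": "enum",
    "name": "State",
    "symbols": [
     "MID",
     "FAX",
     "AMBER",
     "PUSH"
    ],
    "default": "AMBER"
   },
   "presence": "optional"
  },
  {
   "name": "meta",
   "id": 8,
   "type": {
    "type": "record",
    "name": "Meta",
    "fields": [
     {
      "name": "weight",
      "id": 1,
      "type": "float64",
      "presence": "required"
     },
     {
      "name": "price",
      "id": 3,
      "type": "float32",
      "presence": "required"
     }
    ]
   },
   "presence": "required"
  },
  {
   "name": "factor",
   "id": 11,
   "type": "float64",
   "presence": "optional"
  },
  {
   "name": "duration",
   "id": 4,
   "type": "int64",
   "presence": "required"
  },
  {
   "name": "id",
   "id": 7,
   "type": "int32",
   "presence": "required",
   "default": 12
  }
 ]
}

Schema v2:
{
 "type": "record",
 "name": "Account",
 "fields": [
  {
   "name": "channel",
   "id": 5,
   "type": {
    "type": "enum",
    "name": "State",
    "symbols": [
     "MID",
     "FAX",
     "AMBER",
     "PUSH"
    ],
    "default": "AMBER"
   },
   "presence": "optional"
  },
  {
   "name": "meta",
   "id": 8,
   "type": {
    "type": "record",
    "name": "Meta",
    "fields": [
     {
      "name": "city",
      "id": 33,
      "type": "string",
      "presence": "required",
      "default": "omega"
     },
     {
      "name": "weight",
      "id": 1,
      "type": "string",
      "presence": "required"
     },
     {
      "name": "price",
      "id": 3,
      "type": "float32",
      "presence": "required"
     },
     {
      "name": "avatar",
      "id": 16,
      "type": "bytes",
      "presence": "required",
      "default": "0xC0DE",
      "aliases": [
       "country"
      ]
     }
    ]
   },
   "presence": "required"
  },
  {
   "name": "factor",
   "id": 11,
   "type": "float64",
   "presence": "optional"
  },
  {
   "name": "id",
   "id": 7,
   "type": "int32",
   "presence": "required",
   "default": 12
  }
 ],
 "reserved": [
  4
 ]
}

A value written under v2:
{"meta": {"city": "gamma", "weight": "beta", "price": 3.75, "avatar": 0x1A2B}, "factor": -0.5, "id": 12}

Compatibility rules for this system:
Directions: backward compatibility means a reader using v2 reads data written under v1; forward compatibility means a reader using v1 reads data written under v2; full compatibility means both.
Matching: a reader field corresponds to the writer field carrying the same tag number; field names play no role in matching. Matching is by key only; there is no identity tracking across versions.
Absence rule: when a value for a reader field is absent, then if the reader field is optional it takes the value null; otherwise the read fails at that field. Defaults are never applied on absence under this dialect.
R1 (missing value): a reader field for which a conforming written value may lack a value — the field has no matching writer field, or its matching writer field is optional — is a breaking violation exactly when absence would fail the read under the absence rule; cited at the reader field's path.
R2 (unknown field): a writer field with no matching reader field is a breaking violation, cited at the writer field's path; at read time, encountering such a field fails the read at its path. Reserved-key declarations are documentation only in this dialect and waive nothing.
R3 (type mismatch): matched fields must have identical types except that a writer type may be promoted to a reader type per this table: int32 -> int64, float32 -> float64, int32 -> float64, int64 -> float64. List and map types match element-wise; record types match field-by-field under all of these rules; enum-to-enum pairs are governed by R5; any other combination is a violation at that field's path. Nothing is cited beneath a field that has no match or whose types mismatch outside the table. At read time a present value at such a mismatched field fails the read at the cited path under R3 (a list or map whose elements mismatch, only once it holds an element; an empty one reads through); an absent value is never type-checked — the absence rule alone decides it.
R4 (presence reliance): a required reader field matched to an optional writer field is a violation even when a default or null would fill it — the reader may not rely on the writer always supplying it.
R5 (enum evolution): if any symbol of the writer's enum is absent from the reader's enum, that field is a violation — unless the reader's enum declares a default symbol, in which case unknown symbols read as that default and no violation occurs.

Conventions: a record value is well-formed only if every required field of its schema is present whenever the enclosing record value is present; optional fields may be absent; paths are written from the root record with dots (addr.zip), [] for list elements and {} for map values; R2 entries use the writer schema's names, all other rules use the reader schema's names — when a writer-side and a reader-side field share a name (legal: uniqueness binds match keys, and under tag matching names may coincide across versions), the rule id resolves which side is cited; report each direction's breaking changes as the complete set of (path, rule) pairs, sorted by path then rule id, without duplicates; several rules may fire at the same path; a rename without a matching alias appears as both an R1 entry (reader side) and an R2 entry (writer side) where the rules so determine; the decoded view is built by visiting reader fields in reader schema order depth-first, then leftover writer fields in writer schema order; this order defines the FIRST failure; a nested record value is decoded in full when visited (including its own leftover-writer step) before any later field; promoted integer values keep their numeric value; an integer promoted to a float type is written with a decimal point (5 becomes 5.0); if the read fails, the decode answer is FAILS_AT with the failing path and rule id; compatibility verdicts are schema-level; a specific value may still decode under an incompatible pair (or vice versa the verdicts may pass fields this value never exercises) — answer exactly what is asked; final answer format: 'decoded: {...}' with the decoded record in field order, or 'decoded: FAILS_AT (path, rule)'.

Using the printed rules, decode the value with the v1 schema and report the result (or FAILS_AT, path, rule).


decoded: FAILS_AT (meta.weight, R3)

arrows below run writer -> reader for Account
decoding the Account value with the v1 reader:
  channel := null (absent, optional -> null)
  read fails at meta.weight under R3
  => FAILS_AT (meta.weight, R3)
the rest of the Account diff is inert for this question:
  added field avatar to record Meta: required bytes, tag 16, default 0xC0DE (in v2 it sits last) -> affects the rule determinations only; this particular Account value decodes identically
  added field city to record Meta: required string, tag 33, default "omega" (in v2 it sits immediately before weight) -> affects the rule determinations only; this particular Account value decodes identically
  removed field duration from record Account (its key 4 joins the reserved list) -> affects the rule determinations only; this particular Account value decodes identically


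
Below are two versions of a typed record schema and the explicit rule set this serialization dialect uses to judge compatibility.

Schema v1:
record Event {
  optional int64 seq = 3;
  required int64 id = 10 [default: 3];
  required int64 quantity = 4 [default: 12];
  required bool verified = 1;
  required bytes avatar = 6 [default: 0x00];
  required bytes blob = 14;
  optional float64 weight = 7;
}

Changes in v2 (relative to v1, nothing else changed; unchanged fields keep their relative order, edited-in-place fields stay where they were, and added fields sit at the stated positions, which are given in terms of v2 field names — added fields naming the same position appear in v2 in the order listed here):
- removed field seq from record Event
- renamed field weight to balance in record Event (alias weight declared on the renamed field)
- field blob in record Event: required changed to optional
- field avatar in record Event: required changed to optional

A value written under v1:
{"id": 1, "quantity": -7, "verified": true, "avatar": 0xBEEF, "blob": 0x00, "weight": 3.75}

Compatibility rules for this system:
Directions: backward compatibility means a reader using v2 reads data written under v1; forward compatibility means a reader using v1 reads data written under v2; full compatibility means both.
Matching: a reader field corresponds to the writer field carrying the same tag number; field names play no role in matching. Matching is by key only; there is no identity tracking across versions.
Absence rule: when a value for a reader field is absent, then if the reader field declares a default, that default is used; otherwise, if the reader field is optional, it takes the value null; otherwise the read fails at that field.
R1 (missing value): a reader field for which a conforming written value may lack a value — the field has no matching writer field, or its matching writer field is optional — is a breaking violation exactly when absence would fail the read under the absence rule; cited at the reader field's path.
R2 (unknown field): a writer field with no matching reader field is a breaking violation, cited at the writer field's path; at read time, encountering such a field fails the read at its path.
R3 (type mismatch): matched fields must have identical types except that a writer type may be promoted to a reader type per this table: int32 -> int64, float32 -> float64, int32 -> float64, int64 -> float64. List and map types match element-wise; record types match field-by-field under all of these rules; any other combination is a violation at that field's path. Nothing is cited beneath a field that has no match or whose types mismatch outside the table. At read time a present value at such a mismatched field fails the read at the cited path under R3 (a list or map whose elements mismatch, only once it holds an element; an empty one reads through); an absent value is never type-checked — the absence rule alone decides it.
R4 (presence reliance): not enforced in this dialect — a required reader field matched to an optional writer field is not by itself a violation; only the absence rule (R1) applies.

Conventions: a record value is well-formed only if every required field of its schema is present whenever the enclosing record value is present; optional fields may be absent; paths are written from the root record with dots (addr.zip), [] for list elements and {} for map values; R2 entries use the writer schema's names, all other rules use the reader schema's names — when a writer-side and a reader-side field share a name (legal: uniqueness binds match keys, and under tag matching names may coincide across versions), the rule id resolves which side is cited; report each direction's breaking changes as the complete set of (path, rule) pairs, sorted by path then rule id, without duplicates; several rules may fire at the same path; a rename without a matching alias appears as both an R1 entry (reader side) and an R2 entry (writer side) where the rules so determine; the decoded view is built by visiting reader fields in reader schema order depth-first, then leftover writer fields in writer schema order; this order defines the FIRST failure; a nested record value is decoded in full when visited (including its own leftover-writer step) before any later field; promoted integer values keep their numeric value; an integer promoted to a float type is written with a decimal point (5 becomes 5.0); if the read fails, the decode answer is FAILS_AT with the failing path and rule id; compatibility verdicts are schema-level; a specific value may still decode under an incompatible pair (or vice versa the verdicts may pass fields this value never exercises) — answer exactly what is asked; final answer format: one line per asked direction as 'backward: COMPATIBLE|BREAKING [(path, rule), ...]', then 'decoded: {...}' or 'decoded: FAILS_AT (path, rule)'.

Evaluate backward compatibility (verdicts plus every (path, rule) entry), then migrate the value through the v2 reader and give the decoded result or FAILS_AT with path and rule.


the writer's type comes first in each Event pair
backward on Event — v2 reading data written by v1:
  id <- id (int64 -> int64, writer required)
  quantity <- quantity (int64 -> int64, writer required)
  verified <- verified (bool -> bool, writer required)
  avatar <- avatar (bytes -> bytes, writer required)
  blob <- blob (bytes -> bytes, writer required)
  balance <- weight (float64 -> float64, writer optional)
  writer seq: unknown to reader
  R2 fires at seq
  => backward verdict for Event: BREAKING, 1 violation(s)
decode walk for Event under reader schema v2:
  id := 1
  quantity := -7
  verified := true
  avatar := 0xBEEF
  blob := 0x00
  balance := 3.75 (from writer weight)
  => decoded: {"id": 1, "quantity": -7, "verified": true, "avatar": 0xBEEF, "blob": 0x00, "balance": 3.75}
remaining Event differences; none change what is asked:
  field blob in record Event: required changed to optional -> affects forward compatibility only, which is not asked
  field avatar in record Event: required changed to optional -> fires no rule on Event, leaving the asked answer as it is

backward: BREAKING [(seq, R2)]; decoded: {"id": 1, "quantity": -7, "verified": true, "avatar": 0xBEEF, "blob": 0x00, "balance": 3.75}
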